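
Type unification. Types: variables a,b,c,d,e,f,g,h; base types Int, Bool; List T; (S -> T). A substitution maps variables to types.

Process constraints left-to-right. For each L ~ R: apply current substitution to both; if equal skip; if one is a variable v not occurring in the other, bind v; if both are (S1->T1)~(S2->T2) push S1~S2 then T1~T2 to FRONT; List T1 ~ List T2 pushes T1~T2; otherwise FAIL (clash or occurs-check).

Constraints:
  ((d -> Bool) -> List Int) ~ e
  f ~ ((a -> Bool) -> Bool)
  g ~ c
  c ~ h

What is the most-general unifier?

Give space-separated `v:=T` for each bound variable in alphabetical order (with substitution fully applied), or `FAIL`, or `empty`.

Answer: c:=h e:=((d -> Bool) -> List Int) f:=((a -> Bool) -> Bool) g:=h

Derivation:
step 1: unify ((d -> Bool) -> List Int) ~ e  [subst: {-} | 3 pending]
  bind e := ((d -> Bool) -> List Int)
step 2: unify f ~ ((a -> Bool) -> Bool)  [subst: {e:=((d -> Bool) -> List Int)} | 2 pending]
  bind f := ((a -> Bool) -> Bool)
step 3: unify g ~ c  [subst: {e:=((d -> Bool) -> List Int), f:=((a -> Bool) -> Bool)} | 1 pending]
  bind g := c
step 4: unify c ~ h  [subst: {e:=((d -> Bool) -> List Int), f:=((a -> Bool) -> Bool), g:=c} | 0 pending]
  bind c := h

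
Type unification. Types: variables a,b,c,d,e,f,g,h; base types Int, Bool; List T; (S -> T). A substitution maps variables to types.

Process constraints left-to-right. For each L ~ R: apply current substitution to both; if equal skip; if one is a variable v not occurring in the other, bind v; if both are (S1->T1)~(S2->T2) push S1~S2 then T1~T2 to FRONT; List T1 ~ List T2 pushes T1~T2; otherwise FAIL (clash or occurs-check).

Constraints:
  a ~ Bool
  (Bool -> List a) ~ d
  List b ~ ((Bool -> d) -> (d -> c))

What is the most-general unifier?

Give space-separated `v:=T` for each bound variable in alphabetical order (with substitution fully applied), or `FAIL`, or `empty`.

step 1: unify a ~ Bool  [subst: {-} | 2 pending]
  bind a := Bool
step 2: unify (Bool -> List Bool) ~ d  [subst: {a:=Bool} | 1 pending]
  bind d := (Bool -> List Bool)
step 3: unify List b ~ ((Bool -> (Bool -> List Bool)) -> ((Bool -> List Bool) -> c))  [subst: {a:=Bool, d:=(Bool -> List Bool)} | 0 pending]
  clash: List b vs ((Bool -> (Bool -> List Bool)) -> ((Bool -> List Bool) -> c))

Answer: FAIL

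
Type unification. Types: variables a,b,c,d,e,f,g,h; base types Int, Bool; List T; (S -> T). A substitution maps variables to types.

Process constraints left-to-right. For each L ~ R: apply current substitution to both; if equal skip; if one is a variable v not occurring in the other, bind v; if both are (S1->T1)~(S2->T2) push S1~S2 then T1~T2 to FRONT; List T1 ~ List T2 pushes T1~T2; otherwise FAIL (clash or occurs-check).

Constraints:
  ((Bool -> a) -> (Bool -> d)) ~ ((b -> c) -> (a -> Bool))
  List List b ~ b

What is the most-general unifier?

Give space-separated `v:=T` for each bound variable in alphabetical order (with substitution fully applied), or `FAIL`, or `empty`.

step 1: unify ((Bool -> a) -> (Bool -> d)) ~ ((b -> c) -> (a -> Bool))  [subst: {-} | 1 pending]
  -> decompose arrow: push (Bool -> a)~(b -> c), (Bool -> d)~(a -> Bool)
step 2: unify (Bool -> a) ~ (b -> c)  [subst: {-} | 2 pending]
  -> decompose arrow: push Bool~b, a~c
step 3: unify Bool ~ b  [subst: {-} | 3 pending]
  bind b := Bool
step 4: unify a ~ c  [subst: {b:=Bool} | 2 pending]
  bind a := c
step 5: unify (Bool -> d) ~ (c -> Bool)  [subst: {b:=Bool, a:=c} | 1 pending]
  -> decompose arrow: push Bool~c, d~Bool
step 6: unify Bool ~ c  [subst: {b:=Bool, a:=c} | 2 pending]
  bind c := Bool
step 7: unify d ~ Bool  [subst: {b:=Bool, a:=c, c:=Bool} | 1 pending]
  bind d := Bool
step 8: unify List List Bool ~ Bool  [subst: {b:=Bool, a:=c, c:=Bool, d:=Bool} | 0 pending]
  clash: List List Bool vs Bool

Answer: FAIL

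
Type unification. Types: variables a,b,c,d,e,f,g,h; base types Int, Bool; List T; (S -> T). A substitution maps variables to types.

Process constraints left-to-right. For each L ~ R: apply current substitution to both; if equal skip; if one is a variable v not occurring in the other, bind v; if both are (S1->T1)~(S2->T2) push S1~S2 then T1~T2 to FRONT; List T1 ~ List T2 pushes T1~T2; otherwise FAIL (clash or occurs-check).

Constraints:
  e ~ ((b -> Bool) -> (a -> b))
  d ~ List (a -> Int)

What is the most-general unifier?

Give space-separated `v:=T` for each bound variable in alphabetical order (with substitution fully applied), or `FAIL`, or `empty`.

step 1: unify e ~ ((b -> Bool) -> (a -> b))  [subst: {-} | 1 pending]
  bind e := ((b -> Bool) -> (a -> b))
step 2: unify d ~ List (a -> Int)  [subst: {e:=((b -> Bool) -> (a -> b))} | 0 pending]
  bind d := List (a -> Int)

Answer: d:=List (a -> Int) e:=((b -> Bool) -> (a -> b))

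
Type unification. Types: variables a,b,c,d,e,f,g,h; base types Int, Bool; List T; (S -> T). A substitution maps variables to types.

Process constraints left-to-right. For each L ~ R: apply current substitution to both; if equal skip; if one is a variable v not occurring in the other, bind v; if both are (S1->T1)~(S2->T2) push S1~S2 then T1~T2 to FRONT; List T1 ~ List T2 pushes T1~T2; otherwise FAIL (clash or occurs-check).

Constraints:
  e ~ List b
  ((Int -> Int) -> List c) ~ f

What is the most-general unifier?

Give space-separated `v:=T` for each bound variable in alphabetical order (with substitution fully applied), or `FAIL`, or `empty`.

step 1: unify e ~ List b  [subst: {-} | 1 pending]
  bind e := List b
step 2: unify ((Int -> Int) -> List c) ~ f  [subst: {e:=List b} | 0 pending]
  bind f := ((Int -> Int) -> List c)

Answer: e:=List b f:=((Int -> Int) -> List c)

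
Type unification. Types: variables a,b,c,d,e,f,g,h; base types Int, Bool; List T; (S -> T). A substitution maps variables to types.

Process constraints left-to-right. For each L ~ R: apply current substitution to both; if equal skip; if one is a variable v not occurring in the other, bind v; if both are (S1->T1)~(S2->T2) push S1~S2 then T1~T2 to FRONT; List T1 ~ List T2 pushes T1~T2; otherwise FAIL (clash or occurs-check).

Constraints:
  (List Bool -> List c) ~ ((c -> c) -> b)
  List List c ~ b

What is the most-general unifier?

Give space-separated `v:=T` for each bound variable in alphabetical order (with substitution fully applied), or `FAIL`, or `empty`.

step 1: unify (List Bool -> List c) ~ ((c -> c) -> b)  [subst: {-} | 1 pending]
  -> decompose arrow: push List Bool~(c -> c), List c~b
step 2: unify List Bool ~ (c -> c)  [subst: {-} | 2 pending]
  clash: List Bool vs (c -> c)

Answer: FAIL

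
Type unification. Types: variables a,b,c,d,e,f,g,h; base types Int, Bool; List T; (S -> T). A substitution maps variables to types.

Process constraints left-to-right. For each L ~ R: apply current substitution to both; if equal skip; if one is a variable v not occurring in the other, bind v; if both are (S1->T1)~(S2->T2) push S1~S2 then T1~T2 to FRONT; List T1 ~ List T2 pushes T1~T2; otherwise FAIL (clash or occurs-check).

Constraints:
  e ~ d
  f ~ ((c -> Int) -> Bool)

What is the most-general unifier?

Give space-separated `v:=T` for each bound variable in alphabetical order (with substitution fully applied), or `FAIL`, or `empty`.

Answer: e:=d f:=((c -> Int) -> Bool)

Derivation:
step 1: unify e ~ d  [subst: {-} | 1 pending]
  bind e := d
step 2: unify f ~ ((c -> Int) -> Bool)  [subst: {e:=d} | 0 pending]
  bind f := ((c -> Int) -> Bool)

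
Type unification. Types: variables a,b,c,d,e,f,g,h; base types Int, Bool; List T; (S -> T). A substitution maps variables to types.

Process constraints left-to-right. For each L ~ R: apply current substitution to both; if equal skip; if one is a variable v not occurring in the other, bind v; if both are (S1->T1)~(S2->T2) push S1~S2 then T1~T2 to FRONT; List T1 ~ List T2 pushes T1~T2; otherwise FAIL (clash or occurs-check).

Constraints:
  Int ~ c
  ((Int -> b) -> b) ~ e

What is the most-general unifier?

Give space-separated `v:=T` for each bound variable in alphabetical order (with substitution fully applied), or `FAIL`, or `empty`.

Answer: c:=Int e:=((Int -> b) -> b)

Derivation:
step 1: unify Int ~ c  [subst: {-} | 1 pending]
  bind c := Int
step 2: unify ((Int -> b) -> b) ~ e  [subst: {c:=Int} | 0 pending]
  bind e := ((Int -> b) -> b)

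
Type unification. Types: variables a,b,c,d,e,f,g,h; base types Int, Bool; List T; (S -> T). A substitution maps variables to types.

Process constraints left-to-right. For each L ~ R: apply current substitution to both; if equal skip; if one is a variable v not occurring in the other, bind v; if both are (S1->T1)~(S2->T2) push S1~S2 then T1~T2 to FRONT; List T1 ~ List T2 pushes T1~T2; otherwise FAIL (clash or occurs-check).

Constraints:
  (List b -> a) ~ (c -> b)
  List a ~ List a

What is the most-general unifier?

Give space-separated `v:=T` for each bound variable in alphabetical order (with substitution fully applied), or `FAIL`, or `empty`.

step 1: unify (List b -> a) ~ (c -> b)  [subst: {-} | 1 pending]
  -> decompose arrow: push List b~c, a~b
step 2: unify List b ~ c  [subst: {-} | 2 pending]
  bind c := List b
step 3: unify a ~ b  [subst: {c:=List b} | 1 pending]
  bind a := b
step 4: unify List b ~ List b  [subst: {c:=List b, a:=b} | 0 pending]
  -> identical, skip

Answer: a:=b c:=List b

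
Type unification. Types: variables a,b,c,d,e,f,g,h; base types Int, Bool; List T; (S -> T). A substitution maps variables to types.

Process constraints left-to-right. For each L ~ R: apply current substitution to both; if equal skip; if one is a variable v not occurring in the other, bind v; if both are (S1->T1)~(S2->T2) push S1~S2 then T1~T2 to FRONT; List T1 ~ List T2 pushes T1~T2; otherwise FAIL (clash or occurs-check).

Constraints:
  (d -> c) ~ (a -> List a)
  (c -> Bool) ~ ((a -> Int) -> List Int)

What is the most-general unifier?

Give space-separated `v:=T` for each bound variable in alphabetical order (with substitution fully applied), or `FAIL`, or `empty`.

Answer: FAIL

Derivation:
step 1: unify (d -> c) ~ (a -> List a)  [subst: {-} | 1 pending]
  -> decompose arrow: push d~a, c~List a
step 2: unify d ~ a  [subst: {-} | 2 pending]
  bind d := a
step 3: unify c ~ List a  [subst: {d:=a} | 1 pending]
  bind c := List a
step 4: unify (List a -> Bool) ~ ((a -> Int) -> List Int)  [subst: {d:=a, c:=List a} | 0 pending]
  -> decompose arrow: push List a~(a -> Int), Bool~List Int
step 5: unify List a ~ (a -> Int)  [subst: {d:=a, c:=List a} | 1 pending]
  clash: List a vs (a -> Int)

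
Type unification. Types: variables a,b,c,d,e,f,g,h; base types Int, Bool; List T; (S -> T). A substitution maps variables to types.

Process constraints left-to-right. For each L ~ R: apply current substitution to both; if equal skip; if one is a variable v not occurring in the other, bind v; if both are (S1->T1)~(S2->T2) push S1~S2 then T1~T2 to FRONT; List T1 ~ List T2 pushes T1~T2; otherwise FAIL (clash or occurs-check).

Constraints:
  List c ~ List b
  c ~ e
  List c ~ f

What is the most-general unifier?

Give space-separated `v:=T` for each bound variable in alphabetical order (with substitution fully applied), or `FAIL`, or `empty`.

Answer: b:=e c:=e f:=List e

Derivation:
step 1: unify List c ~ List b  [subst: {-} | 2 pending]
  -> decompose List: push c~b
step 2: unify c ~ b  [subst: {-} | 2 pending]
  bind c := b
step 3: unify b ~ e  [subst: {c:=b} | 1 pending]
  bind b := e
step 4: unify List e ~ f  [subst: {c:=b, b:=e} | 0 pending]
  bind f := List e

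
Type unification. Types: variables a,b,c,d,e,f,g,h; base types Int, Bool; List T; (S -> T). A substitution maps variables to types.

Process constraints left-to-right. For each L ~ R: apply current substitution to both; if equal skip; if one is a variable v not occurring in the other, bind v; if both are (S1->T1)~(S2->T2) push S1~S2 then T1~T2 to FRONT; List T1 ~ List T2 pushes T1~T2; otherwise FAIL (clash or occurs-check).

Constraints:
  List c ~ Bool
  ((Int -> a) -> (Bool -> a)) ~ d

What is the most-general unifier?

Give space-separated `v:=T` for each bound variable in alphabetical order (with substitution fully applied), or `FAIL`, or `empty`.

Answer: FAIL

Derivation:
step 1: unify List c ~ Bool  [subst: {-} | 1 pending]
  clash: List c vs Bool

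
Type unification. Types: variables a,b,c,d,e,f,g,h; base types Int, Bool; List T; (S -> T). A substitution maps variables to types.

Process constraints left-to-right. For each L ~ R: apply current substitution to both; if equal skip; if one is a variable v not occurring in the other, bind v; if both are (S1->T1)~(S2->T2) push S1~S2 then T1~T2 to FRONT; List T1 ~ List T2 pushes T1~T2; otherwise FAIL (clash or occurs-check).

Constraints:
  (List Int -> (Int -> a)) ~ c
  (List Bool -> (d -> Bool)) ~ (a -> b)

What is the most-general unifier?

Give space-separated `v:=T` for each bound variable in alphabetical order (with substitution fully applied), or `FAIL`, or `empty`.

step 1: unify (List Int -> (Int -> a)) ~ c  [subst: {-} | 1 pending]
  bind c := (List Int -> (Int -> a))
step 2: unify (List Bool -> (d -> Bool)) ~ (a -> b)  [subst: {c:=(List Int -> (Int -> a))} | 0 pending]
  -> decompose arrow: push List Bool~a, (d -> Bool)~b
step 3: unify List Bool ~ a  [subst: {c:=(List Int -> (Int -> a))} | 1 pending]
  bind a := List Bool
step 4: unify (d -> Bool) ~ b  [subst: {c:=(List Int -> (Int -> a)), a:=List Bool} | 0 pending]
  bind b := (d -> Bool)

Answer: a:=List Bool b:=(d -> Bool) c:=(List Int -> (Int -> List Bool))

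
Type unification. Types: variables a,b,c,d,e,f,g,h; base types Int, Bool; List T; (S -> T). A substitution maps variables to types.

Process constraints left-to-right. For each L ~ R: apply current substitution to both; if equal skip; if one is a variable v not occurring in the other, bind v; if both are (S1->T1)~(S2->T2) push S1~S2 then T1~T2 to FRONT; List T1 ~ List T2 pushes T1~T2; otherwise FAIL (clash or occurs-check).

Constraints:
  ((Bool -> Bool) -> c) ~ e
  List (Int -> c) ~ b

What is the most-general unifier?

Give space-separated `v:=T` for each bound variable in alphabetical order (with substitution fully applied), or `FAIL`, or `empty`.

step 1: unify ((Bool -> Bool) -> c) ~ e  [subst: {-} | 1 pending]
  bind e := ((Bool -> Bool) -> c)
step 2: unify List (Int -> c) ~ b  [subst: {e:=((Bool -> Bool) -> c)} | 0 pending]
  bind b := List (Int -> c)

Answer: b:=List (Int -> c) e:=((Bool -> Bool) -> c)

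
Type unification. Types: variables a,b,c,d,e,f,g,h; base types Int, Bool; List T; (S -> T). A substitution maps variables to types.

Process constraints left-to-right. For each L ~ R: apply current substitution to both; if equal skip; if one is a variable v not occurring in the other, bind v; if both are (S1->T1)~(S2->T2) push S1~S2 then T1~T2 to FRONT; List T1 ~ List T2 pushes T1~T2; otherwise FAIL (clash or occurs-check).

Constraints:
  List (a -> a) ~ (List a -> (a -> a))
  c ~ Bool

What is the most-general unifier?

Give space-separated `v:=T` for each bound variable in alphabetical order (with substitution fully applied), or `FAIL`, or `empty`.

Answer: FAIL

Derivation:
step 1: unify List (a -> a) ~ (List a -> (a -> a))  [subst: {-} | 1 pending]
  clash: List (a -> a) vs (List a -> (a -> a))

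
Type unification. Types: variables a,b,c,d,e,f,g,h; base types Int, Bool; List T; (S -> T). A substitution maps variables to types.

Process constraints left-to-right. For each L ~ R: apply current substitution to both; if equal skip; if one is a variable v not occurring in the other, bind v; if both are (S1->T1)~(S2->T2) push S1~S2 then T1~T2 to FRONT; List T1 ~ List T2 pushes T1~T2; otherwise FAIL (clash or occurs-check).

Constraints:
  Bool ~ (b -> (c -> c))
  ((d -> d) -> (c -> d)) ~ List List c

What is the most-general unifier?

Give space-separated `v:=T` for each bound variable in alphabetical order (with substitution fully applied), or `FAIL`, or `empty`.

Answer: FAIL

Derivation:
step 1: unify Bool ~ (b -> (c -> c))  [subst: {-} | 1 pending]
  clash: Bool vs (b -> (c -> c))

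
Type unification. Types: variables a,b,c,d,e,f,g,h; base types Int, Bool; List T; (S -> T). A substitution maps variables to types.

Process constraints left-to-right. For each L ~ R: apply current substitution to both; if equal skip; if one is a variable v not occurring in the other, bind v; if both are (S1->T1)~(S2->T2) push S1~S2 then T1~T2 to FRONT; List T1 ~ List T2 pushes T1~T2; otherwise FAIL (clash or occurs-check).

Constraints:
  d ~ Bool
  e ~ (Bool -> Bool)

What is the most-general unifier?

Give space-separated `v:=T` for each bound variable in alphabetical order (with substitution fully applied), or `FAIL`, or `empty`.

step 1: unify d ~ Bool  [subst: {-} | 1 pending]
  bind d := Bool
step 2: unify e ~ (Bool -> Bool)  [subst: {d:=Bool} | 0 pending]
  bind e := (Bool -> Bool)

Answer: d:=Bool e:=(Bool -> Bool)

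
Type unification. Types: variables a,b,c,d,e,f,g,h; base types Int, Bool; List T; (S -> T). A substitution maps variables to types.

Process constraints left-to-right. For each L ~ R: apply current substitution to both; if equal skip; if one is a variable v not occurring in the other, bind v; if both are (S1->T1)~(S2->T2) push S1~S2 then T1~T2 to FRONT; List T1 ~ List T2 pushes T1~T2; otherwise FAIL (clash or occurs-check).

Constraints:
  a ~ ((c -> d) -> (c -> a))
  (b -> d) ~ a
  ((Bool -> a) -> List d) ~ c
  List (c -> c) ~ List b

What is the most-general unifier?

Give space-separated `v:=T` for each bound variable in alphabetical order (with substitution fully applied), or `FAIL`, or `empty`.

step 1: unify a ~ ((c -> d) -> (c -> a))  [subst: {-} | 3 pending]
  occurs-check fail: a in ((c -> d) -> (c -> a))

Answer: FAIL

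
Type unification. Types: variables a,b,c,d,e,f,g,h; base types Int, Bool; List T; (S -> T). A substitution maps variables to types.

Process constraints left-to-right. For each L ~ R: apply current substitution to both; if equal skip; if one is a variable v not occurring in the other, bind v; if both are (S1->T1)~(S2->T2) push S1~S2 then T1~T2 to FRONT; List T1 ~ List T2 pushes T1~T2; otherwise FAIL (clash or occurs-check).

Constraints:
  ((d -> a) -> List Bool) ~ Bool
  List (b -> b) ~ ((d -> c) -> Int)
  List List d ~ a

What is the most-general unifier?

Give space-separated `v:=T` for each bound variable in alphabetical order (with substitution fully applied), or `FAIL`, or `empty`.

step 1: unify ((d -> a) -> List Bool) ~ Bool  [subst: {-} | 2 pending]
  clash: ((d -> a) -> List Bool) vs Bool

Answer: FAIL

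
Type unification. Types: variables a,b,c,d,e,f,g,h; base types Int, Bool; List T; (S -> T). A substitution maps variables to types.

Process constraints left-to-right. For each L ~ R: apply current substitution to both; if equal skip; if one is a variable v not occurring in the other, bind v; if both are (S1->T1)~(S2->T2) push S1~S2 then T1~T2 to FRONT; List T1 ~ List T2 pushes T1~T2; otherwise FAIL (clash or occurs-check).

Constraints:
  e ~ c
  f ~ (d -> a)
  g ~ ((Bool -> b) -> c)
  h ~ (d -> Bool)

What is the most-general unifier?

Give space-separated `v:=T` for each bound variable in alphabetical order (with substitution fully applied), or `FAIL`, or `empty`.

step 1: unify e ~ c  [subst: {-} | 3 pending]
  bind e := c
step 2: unify f ~ (d -> a)  [subst: {e:=c} | 2 pending]
  bind f := (d -> a)
step 3: unify g ~ ((Bool -> b) -> c)  [subst: {e:=c, f:=(d -> a)} | 1 pending]
  bind g := ((Bool -> b) -> c)
step 4: unify h ~ (d -> Bool)  [subst: {e:=c, f:=(d -> a), g:=((Bool -> b) -> c)} | 0 pending]
  bind h := (d -> Bool)

Answer: e:=c f:=(d -> a) g:=((Bool -> b) -> c) h:=(d -> Bool)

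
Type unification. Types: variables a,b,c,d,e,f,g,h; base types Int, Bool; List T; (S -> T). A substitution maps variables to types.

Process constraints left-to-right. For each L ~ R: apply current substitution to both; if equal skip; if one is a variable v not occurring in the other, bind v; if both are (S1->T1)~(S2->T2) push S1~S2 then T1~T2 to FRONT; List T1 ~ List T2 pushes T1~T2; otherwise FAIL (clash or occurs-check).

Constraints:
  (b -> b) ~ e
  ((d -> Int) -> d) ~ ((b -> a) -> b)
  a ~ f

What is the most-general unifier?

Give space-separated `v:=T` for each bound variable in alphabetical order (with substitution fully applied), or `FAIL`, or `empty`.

step 1: unify (b -> b) ~ e  [subst: {-} | 2 pending]
  bind e := (b -> b)
step 2: unify ((d -> Int) -> d) ~ ((b -> a) -> b)  [subst: {e:=(b -> b)} | 1 pending]
  -> decompose arrow: push (d -> Int)~(b -> a), d~b
step 3: unify (d -> Int) ~ (b -> a)  [subst: {e:=(b -> b)} | 2 pending]
  -> decompose arrow: push d~b, Int~a
step 4: unify d ~ b  [subst: {e:=(b -> b)} | 3 pending]
  bind d := b
step 5: unify Int ~ a  [subst: {e:=(b -> b), d:=b} | 2 pending]
  bind a := Int
step 6: unify b ~ b  [subst: {e:=(b -> b), d:=b, a:=Int} | 1 pending]
  -> identical, skip
step 7: unify Int ~ f  [subst: {e:=(b -> b), d:=b, a:=Int} | 0 pending]
  bind f := Int

Answer: a:=Int d:=b e:=(b -> b) f:=Int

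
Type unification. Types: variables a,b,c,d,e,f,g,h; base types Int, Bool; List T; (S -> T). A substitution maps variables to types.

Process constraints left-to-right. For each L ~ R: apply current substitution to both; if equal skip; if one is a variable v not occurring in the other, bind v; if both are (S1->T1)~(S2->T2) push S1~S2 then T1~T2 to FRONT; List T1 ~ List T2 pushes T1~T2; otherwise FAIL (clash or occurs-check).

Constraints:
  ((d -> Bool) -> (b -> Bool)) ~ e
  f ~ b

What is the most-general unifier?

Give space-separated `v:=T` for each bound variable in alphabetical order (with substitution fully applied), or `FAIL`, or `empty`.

Answer: e:=((d -> Bool) -> (b -> Bool)) f:=b

Derivation:
step 1: unify ((d -> Bool) -> (b -> Bool)) ~ e  [subst: {-} | 1 pending]
  bind e := ((d -> Bool) -> (b -> Bool))
step 2: unify f ~ b  [subst: {e:=((d -> Bool) -> (b -> Bool))} | 0 pending]
  bind f := b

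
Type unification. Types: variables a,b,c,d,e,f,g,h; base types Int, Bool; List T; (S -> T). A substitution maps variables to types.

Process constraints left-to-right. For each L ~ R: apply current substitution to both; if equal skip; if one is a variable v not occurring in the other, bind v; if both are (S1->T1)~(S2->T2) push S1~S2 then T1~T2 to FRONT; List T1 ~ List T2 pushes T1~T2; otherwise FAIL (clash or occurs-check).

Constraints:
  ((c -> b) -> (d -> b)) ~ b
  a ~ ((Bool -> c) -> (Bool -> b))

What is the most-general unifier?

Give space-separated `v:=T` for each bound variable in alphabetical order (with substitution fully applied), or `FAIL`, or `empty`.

step 1: unify ((c -> b) -> (d -> b)) ~ b  [subst: {-} | 1 pending]
  occurs-check fail

Answer: FAIL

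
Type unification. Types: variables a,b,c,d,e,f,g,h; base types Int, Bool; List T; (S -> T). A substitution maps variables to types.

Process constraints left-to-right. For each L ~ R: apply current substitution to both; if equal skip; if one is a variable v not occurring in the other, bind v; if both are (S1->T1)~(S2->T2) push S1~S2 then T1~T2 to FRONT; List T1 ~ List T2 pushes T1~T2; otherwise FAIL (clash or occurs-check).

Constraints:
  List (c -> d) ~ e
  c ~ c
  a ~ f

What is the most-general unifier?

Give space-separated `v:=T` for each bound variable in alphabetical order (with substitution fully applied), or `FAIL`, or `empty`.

Answer: a:=f e:=List (c -> d)

Derivation:
step 1: unify List (c -> d) ~ e  [subst: {-} | 2 pending]
  bind e := List (c -> d)
step 2: unify c ~ c  [subst: {e:=List (c -> d)} | 1 pending]
  -> identical, skip
step 3: unify a ~ f  [subst: {e:=List (c -> d)} | 0 pending]
  bind a := f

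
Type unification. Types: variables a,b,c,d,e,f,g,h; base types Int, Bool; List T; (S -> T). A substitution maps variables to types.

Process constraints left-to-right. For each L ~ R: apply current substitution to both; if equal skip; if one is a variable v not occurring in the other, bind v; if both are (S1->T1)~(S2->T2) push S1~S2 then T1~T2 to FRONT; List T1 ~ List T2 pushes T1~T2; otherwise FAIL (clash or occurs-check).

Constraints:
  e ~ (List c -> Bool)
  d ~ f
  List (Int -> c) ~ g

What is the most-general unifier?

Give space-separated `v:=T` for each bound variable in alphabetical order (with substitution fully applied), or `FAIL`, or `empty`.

Answer: d:=f e:=(List c -> Bool) g:=List (Int -> c)

Derivation:
step 1: unify e ~ (List c -> Bool)  [subst: {-} | 2 pending]
  bind e := (List c -> Bool)
step 2: unify d ~ f  [subst: {e:=(List c -> Bool)} | 1 pending]
  bind d := f
step 3: unify List (Int -> c) ~ g  [subst: {e:=(List c -> Bool), d:=f} | 0 pending]
  bind g := List (Int -> c)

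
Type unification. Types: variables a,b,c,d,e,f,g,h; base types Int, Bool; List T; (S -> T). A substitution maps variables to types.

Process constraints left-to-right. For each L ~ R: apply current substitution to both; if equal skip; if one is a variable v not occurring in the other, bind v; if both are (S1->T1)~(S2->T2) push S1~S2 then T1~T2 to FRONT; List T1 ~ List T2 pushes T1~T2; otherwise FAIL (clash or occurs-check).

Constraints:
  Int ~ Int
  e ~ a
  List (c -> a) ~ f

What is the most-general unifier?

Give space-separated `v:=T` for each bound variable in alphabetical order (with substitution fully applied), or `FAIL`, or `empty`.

Answer: e:=a f:=List (c -> a)

Derivation:
step 1: unify Int ~ Int  [subst: {-} | 2 pending]
  -> identical, skip
step 2: unify e ~ a  [subst: {-} | 1 pending]
  bind e := a
step 3: unify List (c -> a) ~ f  [subst: {e:=a} | 0 pending]
  bind f := List (c -> a)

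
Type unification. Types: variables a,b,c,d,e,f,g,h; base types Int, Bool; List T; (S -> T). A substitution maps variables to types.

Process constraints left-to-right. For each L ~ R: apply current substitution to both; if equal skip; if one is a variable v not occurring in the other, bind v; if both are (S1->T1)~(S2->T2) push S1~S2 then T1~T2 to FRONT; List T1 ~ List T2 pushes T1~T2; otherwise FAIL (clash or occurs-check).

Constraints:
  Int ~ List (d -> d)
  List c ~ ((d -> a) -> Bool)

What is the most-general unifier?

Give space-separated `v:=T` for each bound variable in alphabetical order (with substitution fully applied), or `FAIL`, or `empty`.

Answer: FAIL

Derivation:
step 1: unify Int ~ List (d -> d)  [subst: {-} | 1 pending]
  clash: Int vs List (d -> d)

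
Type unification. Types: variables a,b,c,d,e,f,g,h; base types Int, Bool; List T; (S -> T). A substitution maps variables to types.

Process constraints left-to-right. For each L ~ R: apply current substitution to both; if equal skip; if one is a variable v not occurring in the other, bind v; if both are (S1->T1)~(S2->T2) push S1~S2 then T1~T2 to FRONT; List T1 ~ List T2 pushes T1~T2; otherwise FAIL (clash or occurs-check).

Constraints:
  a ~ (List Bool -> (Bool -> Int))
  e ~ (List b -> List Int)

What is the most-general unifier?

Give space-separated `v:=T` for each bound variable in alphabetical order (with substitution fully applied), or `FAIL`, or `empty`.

step 1: unify a ~ (List Bool -> (Bool -> Int))  [subst: {-} | 1 pending]
  bind a := (List Bool -> (Bool -> Int))
step 2: unify e ~ (List b -> List Int)  [subst: {a:=(List Bool -> (Bool -> Int))} | 0 pending]
  bind e := (List b -> List Int)

Answer: a:=(List Bool -> (Bool -> Int)) e:=(List b -> List Int)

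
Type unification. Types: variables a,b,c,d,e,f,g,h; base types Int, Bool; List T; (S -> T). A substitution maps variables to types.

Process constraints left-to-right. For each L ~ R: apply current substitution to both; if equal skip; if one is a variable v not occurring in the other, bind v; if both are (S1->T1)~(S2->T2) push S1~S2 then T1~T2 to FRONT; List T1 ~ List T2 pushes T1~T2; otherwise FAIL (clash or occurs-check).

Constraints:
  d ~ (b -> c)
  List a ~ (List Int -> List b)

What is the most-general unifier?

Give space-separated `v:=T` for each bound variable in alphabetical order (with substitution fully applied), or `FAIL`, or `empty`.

step 1: unify d ~ (b -> c)  [subst: {-} | 1 pending]
  bind d := (b -> c)
step 2: unify List a ~ (List Int -> List b)  [subst: {d:=(b -> c)} | 0 pending]
  clash: List a vs (List Int -> List b)

Answer: FAIL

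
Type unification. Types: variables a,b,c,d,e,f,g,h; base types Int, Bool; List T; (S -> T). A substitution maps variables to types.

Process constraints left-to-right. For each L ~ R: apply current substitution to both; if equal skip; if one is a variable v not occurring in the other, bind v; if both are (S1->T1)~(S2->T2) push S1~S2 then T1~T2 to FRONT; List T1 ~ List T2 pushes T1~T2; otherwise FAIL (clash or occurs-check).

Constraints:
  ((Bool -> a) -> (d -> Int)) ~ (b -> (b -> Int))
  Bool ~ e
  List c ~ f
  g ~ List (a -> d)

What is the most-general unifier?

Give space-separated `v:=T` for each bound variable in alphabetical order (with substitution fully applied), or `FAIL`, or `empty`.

Answer: b:=(Bool -> a) d:=(Bool -> a) e:=Bool f:=List c g:=List (a -> (Bool -> a))

Derivation:
step 1: unify ((Bool -> a) -> (d -> Int)) ~ (b -> (b -> Int))  [subst: {-} | 3 pending]
  -> decompose arrow: push (Bool -> a)~b, (d -> Int)~(b -> Int)
step 2: unify (Bool -> a) ~ b  [subst: {-} | 4 pending]
  bind b := (Bool -> a)
step 3: unify (d -> Int) ~ ((Bool -> a) -> Int)  [subst: {b:=(Bool -> a)} | 3 pending]
  -> decompose arrow: push d~(Bool -> a), Int~Int
step 4: unify d ~ (Bool -> a)  [subst: {b:=(Bool -> a)} | 4 pending]
  bind d := (Bool -> a)
step 5: unify Int ~ Int  [subst: {b:=(Bool -> a), d:=(Bool -> a)} | 3 pending]
  -> identical, skip
step 6: unify Bool ~ e  [subst: {b:=(Bool -> a), d:=(Bool -> a)} | 2 pending]
  bind e := Bool
step 7: unify List c ~ f  [subst: {b:=(Bool -> a), d:=(Bool -> a), e:=Bool} | 1 pending]
  bind f := List c
step 8: unify g ~ List (a -> (Bool -> a))  [subst: {b:=(Bool -> a), d:=(Bool -> a), e:=Bool, f:=List c} | 0 pending]
  bind g := List (a -> (Bool -> a))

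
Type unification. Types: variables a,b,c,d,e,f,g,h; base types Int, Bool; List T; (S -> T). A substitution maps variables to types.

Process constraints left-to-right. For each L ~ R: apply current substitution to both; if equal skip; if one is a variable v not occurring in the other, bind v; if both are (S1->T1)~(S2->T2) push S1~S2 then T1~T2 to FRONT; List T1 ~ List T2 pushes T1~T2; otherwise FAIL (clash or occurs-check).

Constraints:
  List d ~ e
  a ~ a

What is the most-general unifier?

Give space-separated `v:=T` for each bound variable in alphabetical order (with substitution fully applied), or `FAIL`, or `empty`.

step 1: unify List d ~ e  [subst: {-} | 1 pending]
  bind e := List d
step 2: unify a ~ a  [subst: {e:=List d} | 0 pending]
  -> identical, skip

Answer: e:=List d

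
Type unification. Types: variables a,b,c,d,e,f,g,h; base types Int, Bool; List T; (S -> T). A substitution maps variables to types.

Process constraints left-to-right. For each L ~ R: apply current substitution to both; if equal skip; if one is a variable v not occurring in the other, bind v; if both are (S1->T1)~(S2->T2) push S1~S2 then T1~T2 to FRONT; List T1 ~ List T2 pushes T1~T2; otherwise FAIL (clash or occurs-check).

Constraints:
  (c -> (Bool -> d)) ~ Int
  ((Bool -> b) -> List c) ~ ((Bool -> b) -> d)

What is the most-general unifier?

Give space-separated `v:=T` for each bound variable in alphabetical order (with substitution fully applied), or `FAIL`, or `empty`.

Answer: FAIL

Derivation:
step 1: unify (c -> (Bool -> d)) ~ Int  [subst: {-} | 1 pending]
  clash: (c -> (Bool -> d)) vs Int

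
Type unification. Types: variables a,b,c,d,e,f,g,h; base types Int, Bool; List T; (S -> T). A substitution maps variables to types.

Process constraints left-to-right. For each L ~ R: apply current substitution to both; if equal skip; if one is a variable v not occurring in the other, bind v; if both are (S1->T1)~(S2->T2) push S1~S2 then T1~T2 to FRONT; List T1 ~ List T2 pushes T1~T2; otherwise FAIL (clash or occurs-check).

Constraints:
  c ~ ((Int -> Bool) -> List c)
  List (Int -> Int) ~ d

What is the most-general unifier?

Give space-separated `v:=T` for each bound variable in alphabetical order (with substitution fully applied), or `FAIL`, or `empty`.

step 1: unify c ~ ((Int -> Bool) -> List c)  [subst: {-} | 1 pending]
  occurs-check fail: c in ((Int -> Bool) -> List c)

Answer: FAIL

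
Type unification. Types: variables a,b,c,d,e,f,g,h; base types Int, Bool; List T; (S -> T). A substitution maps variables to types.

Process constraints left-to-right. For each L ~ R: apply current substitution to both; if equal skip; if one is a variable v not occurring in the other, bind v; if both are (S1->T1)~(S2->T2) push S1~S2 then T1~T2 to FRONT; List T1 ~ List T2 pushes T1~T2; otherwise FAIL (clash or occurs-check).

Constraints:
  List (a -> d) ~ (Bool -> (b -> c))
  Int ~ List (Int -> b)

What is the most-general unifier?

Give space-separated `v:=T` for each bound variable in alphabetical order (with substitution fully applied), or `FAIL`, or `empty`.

Answer: FAIL

Derivation:
step 1: unify List (a -> d) ~ (Bool -> (b -> c))  [subst: {-} | 1 pending]
  clash: List (a -> d) vs (Bool -> (b -> c))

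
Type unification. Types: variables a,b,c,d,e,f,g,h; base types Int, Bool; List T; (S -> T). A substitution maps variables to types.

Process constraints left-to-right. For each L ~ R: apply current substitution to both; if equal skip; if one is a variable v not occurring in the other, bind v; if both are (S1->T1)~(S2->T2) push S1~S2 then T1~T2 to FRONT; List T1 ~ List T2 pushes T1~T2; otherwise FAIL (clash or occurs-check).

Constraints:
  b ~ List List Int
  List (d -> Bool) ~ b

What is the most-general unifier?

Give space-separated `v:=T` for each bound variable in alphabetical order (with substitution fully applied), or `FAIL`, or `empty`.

step 1: unify b ~ List List Int  [subst: {-} | 1 pending]
  bind b := List List Int
step 2: unify List (d -> Bool) ~ List List Int  [subst: {b:=List List Int} | 0 pending]
  -> decompose List: push (d -> Bool)~List Int
step 3: unify (d -> Bool) ~ List Int  [subst: {b:=List List Int} | 0 pending]
  clash: (d -> Bool) vs List Int

Answer: FAIL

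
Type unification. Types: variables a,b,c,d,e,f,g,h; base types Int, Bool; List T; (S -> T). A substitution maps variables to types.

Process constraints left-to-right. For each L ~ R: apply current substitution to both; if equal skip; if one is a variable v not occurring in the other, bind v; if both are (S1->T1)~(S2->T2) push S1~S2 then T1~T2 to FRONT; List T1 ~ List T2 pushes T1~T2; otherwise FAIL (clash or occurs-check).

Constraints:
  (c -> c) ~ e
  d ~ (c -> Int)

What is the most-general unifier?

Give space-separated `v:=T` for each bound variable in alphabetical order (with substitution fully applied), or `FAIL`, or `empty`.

Answer: d:=(c -> Int) e:=(c -> c)

Derivation:
step 1: unify (c -> c) ~ e  [subst: {-} | 1 pending]
  bind e := (c -> c)
step 2: unify d ~ (c -> Int)  [subst: {e:=(c -> c)} | 0 pending]
  bind d := (c -> Int)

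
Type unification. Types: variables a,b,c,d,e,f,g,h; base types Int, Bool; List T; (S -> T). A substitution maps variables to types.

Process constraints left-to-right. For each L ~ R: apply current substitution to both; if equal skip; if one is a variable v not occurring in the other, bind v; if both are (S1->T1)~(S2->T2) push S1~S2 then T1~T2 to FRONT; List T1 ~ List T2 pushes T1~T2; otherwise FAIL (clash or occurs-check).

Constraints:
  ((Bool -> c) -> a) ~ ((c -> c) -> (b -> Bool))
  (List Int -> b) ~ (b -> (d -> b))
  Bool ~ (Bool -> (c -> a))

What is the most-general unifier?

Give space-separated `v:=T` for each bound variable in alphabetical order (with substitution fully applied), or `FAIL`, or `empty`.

step 1: unify ((Bool -> c) -> a) ~ ((c -> c) -> (b -> Bool))  [subst: {-} | 2 pending]
  -> decompose arrow: push (Bool -> c)~(c -> c), a~(b -> Bool)
step 2: unify (Bool -> c) ~ (c -> c)  [subst: {-} | 3 pending]
  -> decompose arrow: push Bool~c, c~c
step 3: unify Bool ~ c  [subst: {-} | 4 pending]
  bind c := Bool
step 4: unify Bool ~ Bool  [subst: {c:=Bool} | 3 pending]
  -> identical, skip
step 5: unify a ~ (b -> Bool)  [subst: {c:=Bool} | 2 pending]
  bind a := (b -> Bool)
step 6: unify (List Int -> b) ~ (b -> (d -> b))  [subst: {c:=Bool, a:=(b -> Bool)} | 1 pending]
  -> decompose arrow: push List Int~b, b~(d -> b)
step 7: unify List Int ~ b  [subst: {c:=Bool, a:=(b -> Bool)} | 2 pending]
  bind b := List Int
step 8: unify List Int ~ (d -> List Int)  [subst: {c:=Bool, a:=(b -> Bool), b:=List Int} | 1 pending]
  clash: List Int vs (d -> List Int)

Answer: FAIL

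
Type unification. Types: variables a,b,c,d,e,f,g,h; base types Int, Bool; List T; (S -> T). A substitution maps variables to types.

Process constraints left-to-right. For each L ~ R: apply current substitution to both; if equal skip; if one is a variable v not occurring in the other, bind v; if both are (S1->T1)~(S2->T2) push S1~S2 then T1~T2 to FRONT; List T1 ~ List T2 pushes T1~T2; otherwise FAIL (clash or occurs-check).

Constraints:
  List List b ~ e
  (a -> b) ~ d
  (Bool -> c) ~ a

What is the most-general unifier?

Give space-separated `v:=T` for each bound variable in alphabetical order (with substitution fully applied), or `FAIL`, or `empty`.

step 1: unify List List b ~ e  [subst: {-} | 2 pending]
  bind e := List List b
step 2: unify (a -> b) ~ d  [subst: {e:=List List b} | 1 pending]
  bind d := (a -> b)
step 3: unify (Bool -> c) ~ a  [subst: {e:=List List b, d:=(a -> b)} | 0 pending]
  bind a := (Bool -> c)

Answer: a:=(Bool -> c) d:=((Bool -> c) -> b) e:=List List b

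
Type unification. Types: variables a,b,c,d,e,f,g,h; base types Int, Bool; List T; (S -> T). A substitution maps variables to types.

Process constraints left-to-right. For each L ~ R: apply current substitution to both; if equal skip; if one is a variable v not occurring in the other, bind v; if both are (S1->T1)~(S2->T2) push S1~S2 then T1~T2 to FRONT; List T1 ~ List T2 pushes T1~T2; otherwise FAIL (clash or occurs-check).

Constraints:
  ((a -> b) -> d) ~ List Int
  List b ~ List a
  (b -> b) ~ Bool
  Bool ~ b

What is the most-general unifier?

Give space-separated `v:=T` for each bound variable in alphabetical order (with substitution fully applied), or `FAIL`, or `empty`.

step 1: unify ((a -> b) -> d) ~ List Int  [subst: {-} | 3 pending]
  clash: ((a -> b) -> d) vs List Int

Answer: FAIL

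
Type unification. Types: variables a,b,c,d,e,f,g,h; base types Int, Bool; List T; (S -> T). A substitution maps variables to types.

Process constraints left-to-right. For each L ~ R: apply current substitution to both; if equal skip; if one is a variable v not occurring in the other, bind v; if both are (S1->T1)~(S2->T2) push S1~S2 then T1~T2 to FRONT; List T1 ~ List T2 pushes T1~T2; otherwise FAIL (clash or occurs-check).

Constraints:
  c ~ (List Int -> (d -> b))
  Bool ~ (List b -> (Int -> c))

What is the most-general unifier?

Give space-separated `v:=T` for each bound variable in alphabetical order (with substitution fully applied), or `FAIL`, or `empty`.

step 1: unify c ~ (List Int -> (d -> b))  [subst: {-} | 1 pending]
  bind c := (List Int -> (d -> b))
step 2: unify Bool ~ (List b -> (Int -> (List Int -> (d -> b))))  [subst: {c:=(List Int -> (d -> b))} | 0 pending]
  clash: Bool vs (List b -> (Int -> (List Int -> (d -> b))))

Answer: FAIL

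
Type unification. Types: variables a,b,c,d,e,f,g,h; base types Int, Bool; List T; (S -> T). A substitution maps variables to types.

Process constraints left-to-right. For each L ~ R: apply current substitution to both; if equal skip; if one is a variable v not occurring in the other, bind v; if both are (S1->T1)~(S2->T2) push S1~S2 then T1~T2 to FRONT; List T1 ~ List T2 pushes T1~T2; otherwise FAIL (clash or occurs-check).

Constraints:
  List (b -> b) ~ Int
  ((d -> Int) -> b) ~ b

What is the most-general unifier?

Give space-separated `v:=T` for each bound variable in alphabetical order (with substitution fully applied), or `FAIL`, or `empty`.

step 1: unify List (b -> b) ~ Int  [subst: {-} | 1 pending]
  clash: List (b -> b) vs Int

Answer: FAIL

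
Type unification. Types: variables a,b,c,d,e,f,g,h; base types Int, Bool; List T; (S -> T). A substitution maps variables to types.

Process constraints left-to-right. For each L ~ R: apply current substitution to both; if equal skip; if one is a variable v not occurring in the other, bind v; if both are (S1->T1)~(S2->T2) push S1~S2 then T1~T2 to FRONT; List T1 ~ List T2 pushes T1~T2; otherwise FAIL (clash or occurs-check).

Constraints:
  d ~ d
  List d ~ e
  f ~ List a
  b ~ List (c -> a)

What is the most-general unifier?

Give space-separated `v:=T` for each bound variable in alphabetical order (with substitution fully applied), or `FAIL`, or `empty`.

Answer: b:=List (c -> a) e:=List d f:=List a

Derivation:
step 1: unify d ~ d  [subst: {-} | 3 pending]
  -> identical, skip
step 2: unify List d ~ e  [subst: {-} | 2 pending]
  bind e := List d
step 3: unify f ~ List a  [subst: {e:=List d} | 1 pending]
  bind f := List a
step 4: unify b ~ List (c -> a)  [subst: {e:=List d, f:=List a} | 0 pending]
  bind b := List (c -> a)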